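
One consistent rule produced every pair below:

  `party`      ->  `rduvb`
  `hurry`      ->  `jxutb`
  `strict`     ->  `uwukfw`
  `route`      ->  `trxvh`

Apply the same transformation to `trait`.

A repeating key of period 3 is used — shifts +2, +3, +3 over and over.
On trait: t+2=v, r+3=u, a+3=d, i+2=k, t+3=w.

vudkw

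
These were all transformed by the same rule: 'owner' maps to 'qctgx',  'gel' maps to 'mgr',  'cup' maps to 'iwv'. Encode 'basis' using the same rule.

hcyky

The shift depends on letter class: consonant w→c is +6, but vowel o→q is +2. Two shifts are in play — +2 for a/e/i/o/u, +6 for every other letter.
On basis: b(cons)+6=h, a(vowel)+2=c, s(cons)+6=y, i(vowel)+2=k, s(cons)+6=y.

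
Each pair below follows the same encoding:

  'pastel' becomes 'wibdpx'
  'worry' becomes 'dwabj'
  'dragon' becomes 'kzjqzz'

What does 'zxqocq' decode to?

In pastel: p→w is +7, a→i is +8, s→b is +9, t→d is +10 — the shift increases by 1 each position. The shift increases by 1 at each position, starting from +7: 7, 8, 9, ….
Undoing it on zxqocq: z−7=s, x−8=p, q−9=h, o−10=e, c−11=r, q−12=e.

sphere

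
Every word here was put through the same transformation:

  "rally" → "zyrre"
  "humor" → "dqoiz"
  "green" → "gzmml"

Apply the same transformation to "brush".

r(17)→z(25) and a(0)→y(24) fit y≡23x+24 (mod 26); the inverse of 23 mod 26 is 17. This is an affine cipher: with a=0,…,z=25, each position x becomes (23x+24) mod 26.
Applying it to brush: b(1)→23·1+24≡21=v; r(17)→23·17+24≡25=z; u(20)→23·20+24≡16=q; s(18)→23·18+24≡22=w; h(7)→23·7+24≡3=d (all mod 26).

vzqwd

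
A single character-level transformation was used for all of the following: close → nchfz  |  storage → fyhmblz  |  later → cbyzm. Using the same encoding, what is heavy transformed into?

ezbkp

This is an affine cipher: with a=0,…,z=25, each position x becomes (19x+1) mod 26.
Applying it to heavy: h(7)→19·7+1≡4=e; e(4)→19·4+1≡25=z; a(0)→19·0+1≡1=b; v(21)→19·21+1≡10=k; y(24)→19·24+1≡15=p (all mod 26).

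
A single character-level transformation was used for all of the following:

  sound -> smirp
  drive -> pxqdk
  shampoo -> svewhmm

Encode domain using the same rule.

s(18)→s(18) and o(14)→m(12) fit y≡21x+4 (mod 26); the inverse of 21 mod 26 is 5. This is an affine cipher: with a=0,…,z=25, each position x becomes (21x+4) mod 26.
Applying it to domain: d(3)→21·3+4≡15=p; o(14)→21·14+4≡12=m; m(12)→21·12+4≡22=w; a(0)→21·0+4≡4=e; i(8)→21·8+4≡16=q; n(13)→21·13+4≡17=r (all mod 26).

pmweqr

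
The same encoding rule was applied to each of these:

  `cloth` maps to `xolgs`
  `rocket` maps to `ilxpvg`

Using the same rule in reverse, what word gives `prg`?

kit

Each pair mirrors across the alphabet (c↔x, l↔o, o↔l): positions sum to 25. Each letter is replaced by its mirror in the alphabet: a↔z, b↔y, c↔x, and so on (the Atbash cipher).
Undoing it on prg: p↔k, r↔i, g↔t.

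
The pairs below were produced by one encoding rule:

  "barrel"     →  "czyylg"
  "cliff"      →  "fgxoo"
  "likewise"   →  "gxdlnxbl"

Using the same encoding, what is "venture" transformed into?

klmehyl

b(1)→c(2) and a(0)→z(25) fit y≡3x+25 (mod 26); the inverse of 3 mod 26 is 9. Treating letters as 0–25, the rule is x ↦ 3x + 25 (mod 26).
For venture: v(21)→3·21+25≡10=k; e(4)→3·4+25≡11=l; n(13)→3·13+25≡12=m; t(19)→3·19+25≡4=e; u(20)→3·20+25≡7=h; r(17)→3·17+25≡24=y; e(4)→3·4+25≡11=l (all mod 26).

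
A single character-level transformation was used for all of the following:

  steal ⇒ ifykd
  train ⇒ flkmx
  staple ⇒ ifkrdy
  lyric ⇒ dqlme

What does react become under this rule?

lykef

s(18)→i(8) and t(19)→f(5) fit y≡23x+10 (mod 26); the inverse of 23 mod 26 is 17. This is an affine cipher: with a=0,…,z=25, each position x becomes (23x+10) mod 26.
On react: r(17)→23·17+10≡11=l; e(4)→23·4+10≡24=y; a(0)→23·0+10≡10=k; c(2)→23·2+10≡4=e; t(19)→23·19+10≡5=f (all mod 26).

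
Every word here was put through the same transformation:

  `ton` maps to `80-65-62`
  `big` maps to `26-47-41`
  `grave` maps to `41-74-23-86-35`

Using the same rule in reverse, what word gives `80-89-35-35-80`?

tweet

t(#20)→80 and o(#15)→65: differences scale by 3, so n = 3·pos + 20. Each letter becomes 3×(its alphabet position, a=1..z=26) + 20.
Decoding 80-89-35-35-80: 80→(80−20)÷3=20=t, 89→(89−20)÷3=23=w, 35→(35−20)÷3=5=e, 35→(35−20)÷3=5=e, 80→(80−20)÷3=20=t.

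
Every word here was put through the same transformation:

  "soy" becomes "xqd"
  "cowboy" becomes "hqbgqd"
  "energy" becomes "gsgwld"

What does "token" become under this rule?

Two shifts are in play — +2 for a/e/i/o/u, +5 for every other letter.
For token: t(cons)+5=y, o(vowel)+2=q, k(cons)+5=p, e(vowel)+2=g, n(cons)+5=s.

yqpgs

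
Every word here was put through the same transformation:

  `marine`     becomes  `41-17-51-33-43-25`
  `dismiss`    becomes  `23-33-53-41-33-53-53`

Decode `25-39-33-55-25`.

elite

m(#13)→41 and a(#1)→17: differences scale by 2, so n = 2·pos + 15. With a=1..z=26, the number is 2·pos + 15.
Reversing it on 25-39-33-55-25: 25→(25−15)÷2=5=e, 39→(39−15)÷2=12=l, 33→(33−15)÷2=9=i, 55→(55−15)÷2=20=t, 25→(25−15)÷2=5=e.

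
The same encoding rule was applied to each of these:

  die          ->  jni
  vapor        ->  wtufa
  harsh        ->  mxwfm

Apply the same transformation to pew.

Two steps: reverse the string, then apply a Caesar shift of +5.
For pew: reverse → wep; then shift: w+5=b, e+5=j, p+5=u.

bju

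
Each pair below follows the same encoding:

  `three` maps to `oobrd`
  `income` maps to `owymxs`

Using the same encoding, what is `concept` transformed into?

The word is reversed, then every letter is shifted forward by 10.
Applying it to concept: reverse → tpecnoc; then shift: t+10=d, p+10=z, e+10=o, c+10=m, n+10=x, o+10=y, c+10=m.

dzomxym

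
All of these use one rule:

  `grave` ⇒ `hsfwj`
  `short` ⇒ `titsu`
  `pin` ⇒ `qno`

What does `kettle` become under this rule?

Two shifts are in play — +5 for a/e/i/o/u, +1 for every other letter.
On kettle: k(cons)+1=l, e(vowel)+5=j, t(cons)+1=u, t(cons)+1=u, l(cons)+1=m, e(vowel)+5=j.

ljuumj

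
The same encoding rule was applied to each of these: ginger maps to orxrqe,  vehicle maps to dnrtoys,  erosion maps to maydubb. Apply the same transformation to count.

In ginger: g→o is +8, i→r is +9, n→x is +10, g→r is +11 — the shift increases by 1 each position. Letter i (0-indexed) is shifted by i+8, so successive shifts are 8, 9, 10, ….
Applying it to count: c+8=k, o+9=x, u+10=e, n+11=y, t+12=f.

kxeyf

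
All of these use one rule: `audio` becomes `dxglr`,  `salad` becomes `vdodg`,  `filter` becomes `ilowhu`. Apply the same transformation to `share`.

Compare letters: a→d is +3, u→x is +3, d→g is +3 — a constant shift. This is a Caesar cipher with shift 3.
For share: s+3=v, h+3=k, a+3=d, r+3=u, e+3=h.

vkduh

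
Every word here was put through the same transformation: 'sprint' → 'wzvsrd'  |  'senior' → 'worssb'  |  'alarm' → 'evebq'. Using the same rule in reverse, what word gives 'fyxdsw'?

bottom

Shifts by position in sprint: pos 0: s→w (+4), pos 1: p→z (+10), pos 2: r→v (+4), pos 3: i→s (+10) — repeating every 2. The shifts repeat in a cycle of length 2: positions 0,1,… shift by +4, +10, then the pattern repeats.
Undoing it on fyxdsw: f−4=b, y−10=o, x−4=t, d−10=t, s−4=o, w−10=m.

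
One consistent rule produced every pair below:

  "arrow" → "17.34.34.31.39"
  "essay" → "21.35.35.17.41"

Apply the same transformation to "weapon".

a is letter #1 and maps to 17: an offset of 16. The number is (letter's place in the alphabet, a=1) + 16.
Applying it to weapon: w=23→39, e=5→21, a=1→17, p=16→32, o=15→31, n=14→30.

39.21.17.32.31.30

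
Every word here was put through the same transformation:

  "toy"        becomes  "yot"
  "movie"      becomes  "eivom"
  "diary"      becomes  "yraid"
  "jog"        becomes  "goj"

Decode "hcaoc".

The output letters match the input read backwards: toy reversed is yot. The word is simply reversed.
Reversing it on hcaoc: then reverse → coach.

coach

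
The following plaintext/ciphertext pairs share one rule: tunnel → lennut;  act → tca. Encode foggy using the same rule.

yggof

The output letters match the input read backwards: tunnel reversed is lennut. The word is simply reversed.
Applying it to foggy: reverse → yggof.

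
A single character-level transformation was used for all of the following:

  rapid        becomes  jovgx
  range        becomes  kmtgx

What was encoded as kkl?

Read the word backwards and shift each letter +6.
Reversing it on kkl: shift back: k−6=e, k−6=e, l−6=f → eef; then reverse → fee.

fee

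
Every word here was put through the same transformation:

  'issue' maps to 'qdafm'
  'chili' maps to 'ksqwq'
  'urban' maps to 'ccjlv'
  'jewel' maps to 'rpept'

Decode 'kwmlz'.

clear

Shifts by position in issue: pos 0: i→q (+8), pos 1: s→d (+11), pos 2: s→a (+8), pos 3: u→f (+11) — repeating every 2. The shifts repeat in a cycle of length 2: positions 0,1,… shift by +8, +11, then the pattern repeats.
Reversing it on kwmlz: k−8=c, w−11=l, m−8=e, l−11=a, z−8=r.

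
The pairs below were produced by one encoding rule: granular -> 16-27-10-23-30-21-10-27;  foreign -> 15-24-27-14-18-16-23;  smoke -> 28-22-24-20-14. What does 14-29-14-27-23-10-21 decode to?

g is letter #7 and maps to 16: an offset of 9. The number is (letter's place in the alphabet, a=1) + 9.
Decoding 14-29-14-27-23-10-21: 14→(14−9)÷1=5=e, 29→(29−9)÷1=20=t, 14→(14−9)÷1=5=e, 27→(27−9)÷1=18=r, 23→(23−9)÷1=14=n, 10→(10−9)÷1=1=a, 21→(21−9)÷1=12=l.

eternal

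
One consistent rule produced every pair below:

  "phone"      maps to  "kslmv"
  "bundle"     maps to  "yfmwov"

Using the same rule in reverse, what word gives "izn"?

ram

Each pair mirrors across the alphabet (p↔k, h↔s, o↔l): positions sum to 25. Letters are reflected about the middle of the alphabet (position → 25−position): Atbash.
Decoding izn: i↔r, z↔a, n↔m.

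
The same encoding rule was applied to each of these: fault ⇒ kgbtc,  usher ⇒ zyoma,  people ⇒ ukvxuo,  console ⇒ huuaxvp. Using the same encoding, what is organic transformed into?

In fault: f→k is +5, a→g is +6, u→b is +7, l→t is +8 — the shift increases by 1 each position. The shift increases by 1 at each position, starting from +5: 5, 6, 7, ….
For organic: o+5=t, r+6=x, g+7=n, a+8=i, n+9=w, i+10=s, c+11=n.

txniwsn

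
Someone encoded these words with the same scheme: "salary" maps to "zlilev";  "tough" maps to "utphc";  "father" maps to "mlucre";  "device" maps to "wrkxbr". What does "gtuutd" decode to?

s(18)→z(25) and a(0)→l(11) fit y≡21x+11 (mod 26); the inverse of 21 mod 26 is 5. Treating letters as 0–25, the rule is x ↦ 21x + 11 (mod 26).
Undoing it on gtuutd: g(6)→5·(6−11)≡1=b; t(19)→5·(19−11)≡14=o; u(20)→5·(20−11)≡19=t; u(20)→5·(20−11)≡19=t; t(19)→5·(19−11)≡14=o; d(3)→5·(3−11)≡12=m (all mod 26).

bottom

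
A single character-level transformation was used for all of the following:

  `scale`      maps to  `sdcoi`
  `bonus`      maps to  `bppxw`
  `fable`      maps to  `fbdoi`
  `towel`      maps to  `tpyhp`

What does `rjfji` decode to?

ridge

In scale: s→s is +0, c→d is +1, a→c is +2, l→o is +3 — the shift increases by 1 each position. The shift increases by 1 at each position, starting from +0: 0, 1, 2, ….
Reversing it on rjfji: r−0=r, j−1=i, f−2=d, j−3=g, i−4=e.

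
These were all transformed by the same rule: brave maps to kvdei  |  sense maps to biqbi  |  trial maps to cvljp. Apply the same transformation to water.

fewnv

Shifts by position in brave: pos 0: b→k (+9), pos 1: r→v (+4), pos 2: a→d (+3), pos 3: v→e (+9), pos 4: e→i (+4) — repeating every 3. A repeating key of period 3 is used — shifts +9, +4, +3 over and over.
Applying it to water: w+9=f, a+4=e, t+3=w, e+9=n, r+4=v.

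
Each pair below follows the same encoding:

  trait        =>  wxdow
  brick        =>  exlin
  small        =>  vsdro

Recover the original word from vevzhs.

Shifts by position in trait: pos 0: t→w (+3), pos 1: r→x (+6), pos 2: a→d (+3), pos 3: i→o (+6) — repeating every 2. The shifts repeat in a cycle of length 2: positions 0,1,… shift by +3, +6, then the pattern repeats.
Reversing it on vevzhs: v−3=s, e−6=y, v−3=s, z−6=t, h−3=e, s−6=m.

system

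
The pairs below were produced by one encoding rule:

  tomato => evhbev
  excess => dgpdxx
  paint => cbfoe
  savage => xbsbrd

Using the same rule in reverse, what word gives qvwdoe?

t(19)→e(4) and o(14)→v(21) fit y≡7x+1 (mod 26); the inverse of 7 mod 26 is 15. Each letter's alphabet position (a=0..z=25) is mapped through 7·x+1 mod 26 — an affine cipher.
Reversing it on qvwdoe: q(16)→15·(16−1)≡17=r; v(21)→15·(21−1)≡14=o; w(22)→15·(22−1)≡3=d; d(3)→15·(3−1)≡4=e; o(14)→15·(14−1)≡13=n; e(4)→15·(4−1)≡19=t (all mod 26).

rodent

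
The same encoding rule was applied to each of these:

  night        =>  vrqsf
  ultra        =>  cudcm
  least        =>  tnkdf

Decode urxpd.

miner

In night: n→v is +8, i→r is +9, g→q is +10, h→s is +11 — the shift increases by 1 each position. Letter i (0-indexed) is shifted by i+8, so successive shifts are 8, 9, 10, ….
Reversing it on urxpd: u−8=m, r−9=i, x−10=n, p−11=e, d−12=r.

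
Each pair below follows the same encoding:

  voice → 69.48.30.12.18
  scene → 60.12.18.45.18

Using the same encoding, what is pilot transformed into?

Each letter becomes 3×(its alphabet position, a=1..z=26) + 3.
For pilot: p=16→51, i=9→30, l=12→39, o=15→48, t=20→63.

51.30.39.48.63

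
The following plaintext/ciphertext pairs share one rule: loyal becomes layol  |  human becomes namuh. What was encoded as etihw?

The word is simply reversed.
Reversing it on etihw: then reverse → white.

white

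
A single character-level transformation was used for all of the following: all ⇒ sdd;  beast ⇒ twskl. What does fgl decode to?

not

Compare letters: a→s is +18, l→d is +18, l→d is +18 — a constant shift. This is a Caesar cipher with shift 18.
Decoding fgl: f−18=n, g−18=o, l−18=t.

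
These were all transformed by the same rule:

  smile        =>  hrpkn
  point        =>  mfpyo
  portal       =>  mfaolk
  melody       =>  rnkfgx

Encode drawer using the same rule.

s(18)→h(7) and m(12)→r(17) fit y≡7x+11 (mod 26); the inverse of 7 mod 26 is 15. Treating letters as 0–25, the rule is x ↦ 7x + 11 (mod 26).
For drawer: d(3)→7·3+11≡6=g; r(17)→7·17+11≡0=a; a(0)→7·0+11≡11=l; w(22)→7·22+11≡9=j; e(4)→7·4+11≡13=n; r(17)→7·17+11≡0=a (all mod 26).

galjna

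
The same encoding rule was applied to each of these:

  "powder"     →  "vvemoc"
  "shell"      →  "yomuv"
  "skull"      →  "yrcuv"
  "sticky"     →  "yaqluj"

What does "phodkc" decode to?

jaguar

In powder: p→v is +6, o→v is +7, w→e is +8, d→m is +9 — the shift increases by 1 each position. Each letter shifts forward by (position + 6), i.e. 6, 7, 8, … — the shift grows by one for each successive letter.
Reversing it on phodkc: p−6=j, h−7=a, o−8=g, d−9=u, k−10=a, c−11=r.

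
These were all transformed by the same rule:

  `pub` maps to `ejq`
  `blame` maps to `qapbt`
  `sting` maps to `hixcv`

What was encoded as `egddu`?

proof

Compare letters: p→e is +15, u→j is +15, b→q is +15 — a constant shift. This is a Caesar cipher with shift 15.
Reversing it on egddu: e−15=p, g−15=r, d−15=o, d−15=o, u−15=f.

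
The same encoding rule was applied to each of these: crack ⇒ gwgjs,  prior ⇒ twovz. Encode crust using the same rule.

gwazb

In crack: c→g is +4, r→w is +5, a→g is +6, c→j is +7 — the shift increases by 1 each position. Letter i (0-indexed) is shifted by i+4, so successive shifts are 4, 5, 6, ….
On crust: c+4=g, r+5=w, u+6=a, s+7=z, t+8=b.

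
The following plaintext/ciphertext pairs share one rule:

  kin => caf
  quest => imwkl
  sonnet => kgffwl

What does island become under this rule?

akdsfv

Compare letters: k→c is +18, i→a is +18, n→f is +18 — a constant shift. It's a constant shift of +18 (ROT18).
For island: i+18=a, s+18=k, l+18=d, a+18=s, n+18=f, d+18=v.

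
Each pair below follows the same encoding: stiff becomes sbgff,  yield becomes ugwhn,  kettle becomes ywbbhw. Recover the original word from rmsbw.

s(18)→s(18) and t(19)→b(1) fit y≡9x+12 (mod 26); the inverse of 9 mod 26 is 3. Each letter's alphabet position (a=0..z=25) is mapped through 9·x+12 mod 26 — an affine cipher.
Decoding rmsbw: r(17)→3·(17−12)≡15=p; m(12)→3·(12−12)≡0=a; s(18)→3·(18−12)≡18=s; b(1)→3·(1−12)≡19=t; w(22)→3·(22−12)≡4=e (all mod 26).

paste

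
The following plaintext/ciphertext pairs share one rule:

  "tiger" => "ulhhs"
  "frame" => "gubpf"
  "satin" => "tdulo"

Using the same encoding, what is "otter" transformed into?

pwuhs

Shifts by position in tiger: pos 0: t→u (+1), pos 1: i→l (+3), pos 2: g→h (+1), pos 3: e→h (+3) — repeating every 2. The shifts repeat in a cycle of length 2: positions 0,1,… shift by +1, +3, then the pattern repeats.
On otter: o+1=p, t+3=w, t+1=u, e+3=h, r+1=s.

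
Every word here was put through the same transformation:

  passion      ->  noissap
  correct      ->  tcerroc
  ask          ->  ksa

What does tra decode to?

It's just the letters in reverse order.
Decoding tra: then reverse → art.

art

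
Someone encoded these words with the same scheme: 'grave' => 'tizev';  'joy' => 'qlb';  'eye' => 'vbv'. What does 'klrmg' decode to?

Letters are reflected about the middle of the alphabet (position → 25−position): Atbash.
Decoding klrmg: k↔p, l↔o, r↔i, m↔n, g↔t.

point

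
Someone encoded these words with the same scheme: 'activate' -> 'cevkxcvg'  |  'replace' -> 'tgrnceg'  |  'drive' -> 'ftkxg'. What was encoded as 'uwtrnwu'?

It's a constant shift of +2 (ROT2).
Reversing it on uwtrnwu: u−2=s, w−2=u, t−2=r, r−2=p, n−2=l, w−2=u, u−2=s.

surplus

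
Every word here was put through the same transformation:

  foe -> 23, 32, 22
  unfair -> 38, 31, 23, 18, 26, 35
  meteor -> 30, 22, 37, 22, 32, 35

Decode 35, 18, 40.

f is letter #6 and maps to 23: an offset of 17. Each letter is replaced by its alphabet position (a=1..z=26) + 17.
Decoding 35, 18, 40: 35→(35−17)÷1=18=r, 18→(18−17)÷1=1=a, 40→(40−17)÷1=23=w.

raw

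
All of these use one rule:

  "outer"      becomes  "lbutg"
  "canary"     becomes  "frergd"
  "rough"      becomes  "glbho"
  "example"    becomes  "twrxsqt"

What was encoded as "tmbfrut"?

educate

This is an affine cipher: with a=0,…,z=25, each position x becomes (7x+17) mod 26.
Decoding tmbfrut: t(19)→15·(19−17)≡4=e; m(12)→15·(12−17)≡3=d; b(1)→15·(1−17)≡20=u; f(5)→15·(5−17)≡2=c; r(17)→15·(17−17)≡0=a; u(20)→15·(20−17)≡19=t; t(19)→15·(19−17)≡4=e (all mod 26).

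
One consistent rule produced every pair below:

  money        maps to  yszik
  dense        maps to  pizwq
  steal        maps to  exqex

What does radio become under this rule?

depma

Shifts by position in money: pos 0: m→y (+12), pos 1: o→s (+4), pos 2: n→z (+12), pos 3: e→i (+4) — repeating every 2. It's a Vigenère-style cipher with numeric key [12,4]: position i shifts by key[i mod 2].
Applying it to radio: r+12=d, a+4=e, d+12=p, i+4=m, o+12=a.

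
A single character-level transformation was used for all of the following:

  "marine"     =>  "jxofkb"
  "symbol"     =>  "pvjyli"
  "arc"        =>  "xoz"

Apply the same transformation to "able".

xyib

Compare letters: m→j is +23, a→x is +23, r→o is +23 — a constant shift. It's a constant shift of +23 (ROT23).
For able: a+23=x, b+23=y, l+23=i, e+23=b.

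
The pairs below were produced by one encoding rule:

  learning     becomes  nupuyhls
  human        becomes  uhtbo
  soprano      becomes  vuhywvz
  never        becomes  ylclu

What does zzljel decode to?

excess

Read the word backwards and shift each letter +7.
Decoding zzljel: shift back: z−7=s, z−7=s, l−7=e, j−7=c, e−7=x, l−7=e → ssecxe; then reverse → excess.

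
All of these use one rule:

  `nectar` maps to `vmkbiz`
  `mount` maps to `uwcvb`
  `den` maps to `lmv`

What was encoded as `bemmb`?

tweet

Compare letters: n→v is +8, e→m is +8, c→k is +8 — a constant shift. It's a constant shift of +8 (ROT8).
Undoing it on bemmb: b−8=t, e−8=w, m−8=e, m−8=e, b−8=t.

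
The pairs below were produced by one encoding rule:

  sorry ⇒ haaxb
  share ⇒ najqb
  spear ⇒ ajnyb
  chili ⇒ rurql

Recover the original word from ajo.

The output letters match the input read backwards, each shifted +9: sorry reversed is yrros. Read the word backwards and shift each letter +9.
Decoding ajo: shift back: a−9=r, j−9=a, o−9=f → raf; then reverse → far.

far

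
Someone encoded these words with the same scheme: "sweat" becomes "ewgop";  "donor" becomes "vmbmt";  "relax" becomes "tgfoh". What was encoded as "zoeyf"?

s(18)→e(4) and w(22)→w(22) fit y≡11x+14 (mod 26); the inverse of 11 mod 26 is 19. Each letter's alphabet position (a=0..z=25) is mapped through 11·x+14 mod 26 — an affine cipher.
Decoding zoeyf: z(25)→19·(25−14)≡1=b; o(14)→19·(14−14)≡0=a; e(4)→19·(4−14)≡18=s; y(24)→19·(24−14)≡8=i; f(5)→19·(5−14)≡11=l (all mod 26).

basil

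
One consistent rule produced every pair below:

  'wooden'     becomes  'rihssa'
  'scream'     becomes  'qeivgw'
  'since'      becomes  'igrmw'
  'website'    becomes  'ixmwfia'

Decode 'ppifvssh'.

The output letters match the input read backwards, each shifted +4: wooden reversed is nedoow. The word is reversed, then every letter is shifted forward by 4.
Decoding ppifvssh: shift back: p−4=l, p−4=l, i−4=e, f−4=b, v−4=r, s−4=o, s−4=o, h−4=d → llebrood; then reverse → doorbell.

doorbell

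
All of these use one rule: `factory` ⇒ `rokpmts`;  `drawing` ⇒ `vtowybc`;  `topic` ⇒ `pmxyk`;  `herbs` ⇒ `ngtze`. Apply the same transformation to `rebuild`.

tgzayfv

Treating letters as 0–25, the rule is x ↦ 11x + 14 (mod 26).
For rebuild: r(17)→11·17+14≡19=t; e(4)→11·4+14≡6=g; b(1)→11·1+14≡25=z; u(20)→11·20+14≡0=a; i(8)→11·8+14≡24=y; l(11)→11·11+14≡5=f; d(3)→11·3+14≡21=v (all mod 26).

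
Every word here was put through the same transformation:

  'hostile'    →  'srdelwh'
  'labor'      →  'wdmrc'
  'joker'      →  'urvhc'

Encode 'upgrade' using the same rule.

The shift depends on letter class: consonant h→s is +11, but vowel o→r is +3. Two shifts are in play — +3 for a/e/i/o/u, +11 for every other letter.
For upgrade: u(vowel)+3=x, p(cons)+11=a, g(cons)+11=r, r(cons)+11=c, a(vowel)+3=d, d(cons)+11=o, e(vowel)+3=h.

xarcdoh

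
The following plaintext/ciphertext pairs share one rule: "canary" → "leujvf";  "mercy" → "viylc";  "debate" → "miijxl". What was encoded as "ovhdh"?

fraud

Shifts by position in canary: pos 0: c→l (+9), pos 1: a→e (+4), pos 2: n→u (+7), pos 3: a→j (+9), pos 4: r→v (+4), pos 5: y→f (+7) — repeating every 3. The shifts repeat in a cycle of length 3: positions 0,1,… shift by +9, +4, +7, then the pattern repeats.
Reversing it on ovhdh: o−9=f, v−4=r, h−7=a, d−9=u, h−4=d.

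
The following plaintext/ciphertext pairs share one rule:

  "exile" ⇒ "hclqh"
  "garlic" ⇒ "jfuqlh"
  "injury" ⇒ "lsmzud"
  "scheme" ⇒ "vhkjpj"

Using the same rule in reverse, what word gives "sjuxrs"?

The shifts repeat in a cycle of length 2: positions 0,1,… shift by +3, +5, then the pattern repeats.
Undoing it on sjuxrs: s−3=p, j−5=e, u−3=r, x−5=s, r−3=o, s−5=n.

person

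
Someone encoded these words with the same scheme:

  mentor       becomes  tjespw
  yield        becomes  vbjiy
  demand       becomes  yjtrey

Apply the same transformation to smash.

m(12)→t(19) and e(4)→j(9) fit y≡11x+17 (mod 26); the inverse of 11 mod 26 is 19. Each letter's alphabet position (a=0..z=25) is mapped through 11·x+17 mod 26 — an affine cipher.
For smash: s(18)→11·18+17≡7=h; m(12)→11·12+17≡19=t; a(0)→11·0+17≡17=r; s(18)→11·18+17≡7=h; h(7)→11·7+17≡16=q (all mod 26).

htrhq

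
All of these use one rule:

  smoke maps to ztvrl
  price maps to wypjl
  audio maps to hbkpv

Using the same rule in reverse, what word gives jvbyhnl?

courage

Compare letters: s→z is +7, m→t is +7, o→v is +7 — a constant shift. It's a constant shift of +7 (ROT7).
Decoding jvbyhnl: j−7=c, v−7=o, b−7=u, y−7=r, h−7=a, n−7=g, l−7=e.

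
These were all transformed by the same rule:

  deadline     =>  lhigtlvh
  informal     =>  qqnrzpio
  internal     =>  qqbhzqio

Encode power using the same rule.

xrehz

Shifts by position in deadline: pos 0: d→l (+8), pos 1: e→h (+3), pos 2: a→i (+8), pos 3: d→g (+3) — repeating every 2. It's a Vigenère-style cipher with numeric key [8,3]: position i shifts by key[i mod 2].
Applying it to power: p+8=x, o+3=r, w+8=e, e+3=h, r+8=z.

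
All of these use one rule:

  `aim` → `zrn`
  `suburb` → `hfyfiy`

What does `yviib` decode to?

berry

Each letter is replaced by its mirror in the alphabet: a↔z, b↔y, c↔x, and so on (the Atbash cipher).
Undoing it on yviib: y↔b, v↔e, i↔r, i↔r, b↔y.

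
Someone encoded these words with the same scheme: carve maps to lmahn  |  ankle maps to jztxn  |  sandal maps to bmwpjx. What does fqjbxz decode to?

weapon

Shifts by position in carve: pos 0: c→l (+9), pos 1: a→m (+12), pos 2: r→a (+9), pos 3: v→h (+12) — repeating every 2. The shifts repeat in a cycle of length 2: positions 0,1,… shift by +9, +12, then the pattern repeats.
Reversing it on fqjbxz: f−9=w, q−12=e, j−9=a, b−12=p, x−9=o, z−12=n.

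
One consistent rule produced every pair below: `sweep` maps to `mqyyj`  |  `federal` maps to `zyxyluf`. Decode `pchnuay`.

vintage

Compare letters: s→m is +20, w→q is +20, e→y is +20 — a constant shift. It's a constant shift of +20 (ROT20).
Decoding pchnuay: p−20=v, c−20=i, h−20=n, n−20=t, u−20=a, a−20=g, y−20=e.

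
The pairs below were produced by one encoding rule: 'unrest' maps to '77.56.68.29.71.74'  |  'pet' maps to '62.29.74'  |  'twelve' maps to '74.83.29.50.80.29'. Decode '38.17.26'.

had

u(#21)→77 and n(#14)→56: differences scale by 3, so n = 3·pos + 14. Each letter becomes 3×(its alphabet position, a=1..z=26) + 14.
Undoing it on 38.17.26: 38→(38−14)÷3=8=h, 17→(17−14)÷3=1=a, 26→(26−14)÷3=4=d.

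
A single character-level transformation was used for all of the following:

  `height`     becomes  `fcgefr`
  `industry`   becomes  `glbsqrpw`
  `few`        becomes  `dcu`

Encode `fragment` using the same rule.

Compare letters: h→f is +24, e→c is +24, i→g is +24 — a constant shift. It's a constant shift of +24 (ROT24).
For fragment: f+24=d, r+24=p, a+24=y, g+24=e, m+24=k, e+24=c, n+24=l, t+24=r.

dpyekclr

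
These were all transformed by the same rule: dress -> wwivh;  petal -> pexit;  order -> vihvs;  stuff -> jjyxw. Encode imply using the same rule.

The word is reversed, then every letter is shifted forward by 4.
On imply: reverse → ylpmi; then shift: y+4=c, l+4=p, p+4=t, m+4=q, i+4=m.

cptqm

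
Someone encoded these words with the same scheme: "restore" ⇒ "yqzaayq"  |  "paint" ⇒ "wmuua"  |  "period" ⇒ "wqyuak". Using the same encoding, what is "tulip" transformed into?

agsuw

The shift depends on letter class: consonant r→y is +7, but vowel e→q is +12. The rule splits by letter class: vowels +12, consonants +7.
On tulip: t(cons)+7=a, u(vowel)+12=g, l(cons)+7=s, i(vowel)+12=u, p(cons)+7=w.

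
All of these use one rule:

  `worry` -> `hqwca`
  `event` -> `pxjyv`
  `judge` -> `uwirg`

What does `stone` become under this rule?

The shifts repeat in a cycle of length 3: positions 0,1,… shift by +11, +2, +5, then the pattern repeats.
For stone: s+11=d, t+2=v, o+5=t, n+11=y, e+2=g.

dvtyg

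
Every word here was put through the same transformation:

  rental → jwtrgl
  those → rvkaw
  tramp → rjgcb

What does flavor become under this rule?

nlgzkj

r(17)→j(9) and e(4)→w(22) fit y≡17x+6 (mod 26); the inverse of 17 mod 26 is 23. This is an affine cipher: with a=0,…,z=25, each position x becomes (17x+6) mod 26.
On flavor: f(5)→17·5+6≡13=n; l(11)→17·11+6≡11=l; a(0)→17·0+6≡6=g; v(21)→17·21+6≡25=z; o(14)→17·14+6≡10=k; r(17)→17·17+6≡9=j (all mod 26).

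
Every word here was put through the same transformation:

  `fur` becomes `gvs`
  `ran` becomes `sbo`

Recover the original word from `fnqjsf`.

empire

Compare letters: f→g is +1, u→v is +1, r→s is +1 — a constant shift. This is a Caesar cipher with shift 1.
Decoding fnqjsf: f−1=e, n−1=m, q−1=p, j−1=i, s−1=r, f−1=e.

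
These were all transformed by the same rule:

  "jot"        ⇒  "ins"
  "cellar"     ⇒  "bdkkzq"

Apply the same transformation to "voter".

unsdq

Compare letters: j→i is +25, o→n is +25, t→s is +25 — a constant shift. This is a Caesar cipher with shift 25.
On voter: v+25=u, o+25=n, t+25=s, e+25=d, r+25=q.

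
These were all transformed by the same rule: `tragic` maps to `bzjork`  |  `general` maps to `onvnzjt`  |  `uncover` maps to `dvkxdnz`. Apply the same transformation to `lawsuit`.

The shift depends on letter class: consonant t→b is +8, but vowel a→j is +9. Two shifts are in play — +9 for a/e/i/o/u, +8 for every other letter.
Applying it to lawsuit: l(cons)+8=t, a(vowel)+9=j, w(cons)+8=e, s(cons)+8=a, u(vowel)+9=d, i(vowel)+9=r, t(cons)+8=b.

tjeadrb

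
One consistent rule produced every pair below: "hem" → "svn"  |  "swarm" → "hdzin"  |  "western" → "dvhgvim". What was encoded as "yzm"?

ban

This is the alphabet-reversal cipher (Atbash): a becomes z, b becomes y, etc.
Decoding yzm: y↔b, z↔a, m↔n.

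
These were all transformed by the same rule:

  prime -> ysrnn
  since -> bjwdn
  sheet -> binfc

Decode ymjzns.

Shifts by position in prime: pos 0: p→y (+9), pos 1: r→s (+1), pos 2: i→r (+9), pos 3: m→n (+1) — repeating every 2. A repeating key of period 2 is used — shifts +9, +1 over and over.
Decoding ymjzns: y−9=p, m−1=l, j−9=a, z−1=y, n−9=e, s−1=r.

player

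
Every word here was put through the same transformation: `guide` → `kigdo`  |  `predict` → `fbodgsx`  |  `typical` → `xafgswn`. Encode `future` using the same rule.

Treating letters as 0–25, the rule is x ↦ 11x + 22 (mod 26).
For future: f(5)→11·5+22≡25=z; u(20)→11·20+22≡8=i; t(19)→11·19+22≡23=x; u(20)→11·20+22≡8=i; r(17)→11·17+22≡1=b; e(4)→11·4+22≡14=o (all mod 26).

zixibo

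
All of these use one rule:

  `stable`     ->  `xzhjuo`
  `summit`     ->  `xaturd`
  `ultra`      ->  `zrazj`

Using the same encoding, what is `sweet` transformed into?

The shift increases by 1 at each position, starting from +5: 5, 6, 7, ….
Applying it to sweet: s+5=x, w+6=c, e+7=l, e+8=m, t+9=c.

xclmc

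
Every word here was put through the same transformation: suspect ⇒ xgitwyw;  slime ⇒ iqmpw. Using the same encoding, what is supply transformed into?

Two steps: reverse the string, then apply a Caesar shift of +4.
Applying it to supply: reverse → ylppus; then shift: y+4=c, l+4=p, p+4=t, p+4=t, u+4=y, s+4=w.

cpttyw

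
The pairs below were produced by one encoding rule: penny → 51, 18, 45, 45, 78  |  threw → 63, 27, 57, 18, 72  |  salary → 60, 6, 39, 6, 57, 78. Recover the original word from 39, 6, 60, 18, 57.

laser

p(#16)→51 and e(#5)→18: differences scale by 3, so n = 3·pos + 3. The formula is n = 3×(alphabet index, a=1) + 3.
Undoing it on 39, 6, 60, 18, 57: 39→(39−3)÷3=12=l, 6→(6−3)÷3=1=a, 60→(60−3)÷3=19=s, 18→(18−3)÷3=5=e, 57→(57−3)÷3=18=r.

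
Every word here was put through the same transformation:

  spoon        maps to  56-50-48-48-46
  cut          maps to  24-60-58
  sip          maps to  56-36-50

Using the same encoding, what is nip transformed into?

s(#19)→56 and p(#16)→50: differences scale by 2, so n = 2·pos + 18. Each letter becomes 2×(its alphabet position, a=1..z=26) + 18.
Applying it to nip: n=14→46, i=9→36, p=16→50.

46-36-50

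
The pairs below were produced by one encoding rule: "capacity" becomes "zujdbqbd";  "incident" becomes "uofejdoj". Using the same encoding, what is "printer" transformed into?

sfuojsq

The output letters match the input read backwards, each shifted +1: capacity reversed is yticapac. Read the word backwards and shift each letter +1.
On printer: reverse → retnirp; then shift: r+1=s, e+1=f, t+1=u, n+1=o, i+1=j, r+1=s, p+1=q.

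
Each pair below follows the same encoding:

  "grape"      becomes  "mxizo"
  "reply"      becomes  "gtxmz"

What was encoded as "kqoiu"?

magic

Two steps: reverse the string, then apply a Caesar shift of +8.
Decoding kqoiu: shift back: k−8=c, q−8=i, o−8=g, i−8=a, u−8=m → cigam; then reverse → magic.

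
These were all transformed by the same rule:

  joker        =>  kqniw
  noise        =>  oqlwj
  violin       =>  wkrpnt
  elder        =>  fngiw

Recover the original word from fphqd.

enemy

Each letter shifts forward by (position + 1), i.e. 1, 2, 3, … — the shift grows by one for each successive letter.
Decoding fphqd: f−1=e, p−2=n, h−3=e, q−4=m, d−5=y.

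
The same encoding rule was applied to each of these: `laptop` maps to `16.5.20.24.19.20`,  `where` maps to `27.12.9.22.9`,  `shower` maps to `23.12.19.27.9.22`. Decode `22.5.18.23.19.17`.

l is letter #12 and maps to 16: an offset of 4. Each letter is replaced by its alphabet position (a=1..z=26) + 4.
Undoing it on 22.5.18.23.19.17: 22→(22−4)÷1=18=r, 5→(5−4)÷1=1=a, 18→(18−4)÷1=14=n, 23→(23−4)÷1=19=s, 19→(19−4)÷1=15=o, 17→(17−4)÷1=13=m.

ransom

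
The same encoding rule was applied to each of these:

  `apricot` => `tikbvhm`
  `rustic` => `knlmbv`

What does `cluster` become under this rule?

venlmxk

Compare letters: a→t is +19, p→i is +19, r→k is +19 — a constant shift. It's a constant shift of +19 (ROT19).
On cluster: c+19=v, l+19=e, u+19=n, s+19=l, t+19=m, e+19=x, r+19=k.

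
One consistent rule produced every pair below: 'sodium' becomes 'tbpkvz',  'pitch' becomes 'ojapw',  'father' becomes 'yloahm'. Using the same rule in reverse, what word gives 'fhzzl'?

The output letters match the input read backwards, each shifted +7: sodium reversed is muidos. Read the word backwards and shift each letter +7.
Decoding fhzzl: shift back: f−7=y, h−7=a, z−7=s, z−7=s, l−7=e → yasse; then reverse → essay.

essay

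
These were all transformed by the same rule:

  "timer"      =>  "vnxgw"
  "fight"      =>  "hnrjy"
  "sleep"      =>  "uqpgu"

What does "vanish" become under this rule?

xfykxs

Shifts by position in timer: pos 0: t→v (+2), pos 1: i→n (+5), pos 2: m→x (+11), pos 3: e→g (+2), pos 4: r→w (+5) — repeating every 3. It's a Vigenère-style cipher with numeric key [2,5,11]: position i shifts by key[i mod 3].
For vanish: v+2=x, a+5=f, n+11=y, i+2=k, s+5=x, h+11=s.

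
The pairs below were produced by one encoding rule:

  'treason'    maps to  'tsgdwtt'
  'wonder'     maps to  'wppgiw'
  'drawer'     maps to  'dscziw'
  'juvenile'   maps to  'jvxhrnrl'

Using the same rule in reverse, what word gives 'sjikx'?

sight

Each letter shifts forward by its position index (0, 1, 2, …) — the shift grows by one for each successive letter.
Decoding sjikx: s−0=s, j−1=i, i−2=g, k−3=h, x−4=t.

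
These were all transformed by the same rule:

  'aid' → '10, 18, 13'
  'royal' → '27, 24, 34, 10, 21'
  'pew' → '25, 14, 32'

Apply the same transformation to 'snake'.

Each letter is replaced by its alphabet position (a=1..z=26) + 9.
On snake: s=19→28, n=14→23, a=1→10, k=11→20, e=5→14.

28, 23, 10, 20, 14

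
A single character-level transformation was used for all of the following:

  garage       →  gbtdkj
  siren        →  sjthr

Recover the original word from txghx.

tweet

In garage: g→g is +0, a→b is +1, r→t is +2, a→d is +3 — the shift increases by 1 each position. The shift increases by 1 at each position, starting from +0: 0, 1, 2, ….
Reversing it on txghx: t−0=t, x−1=w, g−2=e, h−3=e, x−4=t.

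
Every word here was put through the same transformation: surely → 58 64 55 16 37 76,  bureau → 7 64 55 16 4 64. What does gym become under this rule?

Each letter becomes 3×(its alphabet position, a=1..z=26) + 1.
On gym: g=7→22, y=25→76, m=13→40.

22 76 40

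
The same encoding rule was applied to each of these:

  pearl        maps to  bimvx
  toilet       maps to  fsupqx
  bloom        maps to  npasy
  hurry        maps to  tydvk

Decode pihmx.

A repeating key of period 2 is used — shifts +12, +4 over and over.
Reversing it on pihmx: p−12=d, i−4=e, h−12=v, m−4=i, x−12=l.

devil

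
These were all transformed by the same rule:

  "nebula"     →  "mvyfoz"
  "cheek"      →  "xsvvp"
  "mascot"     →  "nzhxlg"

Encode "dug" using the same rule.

Each pair mirrors across the alphabet (n↔m, e↔v, b↔y): positions sum to 25. Letters are reflected about the middle of the alphabet (position → 25−position): Atbash.
On dug: d↔w, u↔f, g↔t.

wft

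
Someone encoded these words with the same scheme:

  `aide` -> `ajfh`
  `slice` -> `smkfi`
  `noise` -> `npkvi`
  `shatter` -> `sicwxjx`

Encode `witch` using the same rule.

Each letter shifts forward by its position index (0, 1, 2, …) — the shift grows by one for each successive letter.
For witch: w+0=w, i+1=j, t+2=v, c+3=f, h+4=l.

wjvfl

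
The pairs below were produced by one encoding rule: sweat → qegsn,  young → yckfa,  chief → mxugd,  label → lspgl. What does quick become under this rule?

s(18)→q(16) and w(22)→e(4) fit y≡23x+18 (mod 26); the inverse of 23 mod 26 is 17. This is an affine cipher: with a=0,…,z=25, each position x becomes (23x+18) mod 26.
On quick: q(16)→23·16+18≡22=w; u(20)→23·20+18≡10=k; i(8)→23·8+18≡20=u; c(2)→23·2+18≡12=m; k(10)→23·10+18≡14=o (all mod 26).

wkumo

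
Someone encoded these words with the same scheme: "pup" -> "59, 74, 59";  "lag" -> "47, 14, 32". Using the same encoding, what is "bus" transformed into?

17, 74, 68

p(#16)→59 and u(#21)→74: differences scale by 3, so n = 3·pos + 11. With a=1..z=26, the number is 3·pos + 11.
For bus: b=2→17, u=21→74, s=19→68.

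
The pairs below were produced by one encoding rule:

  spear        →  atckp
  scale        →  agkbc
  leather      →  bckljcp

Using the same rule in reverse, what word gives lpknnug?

This is an affine cipher: with a=0,…,z=25, each position x becomes (11x+10) mod 26.
Decoding lpknnug: l(11)→19·(11−10)≡19=t; p(15)→19·(15−10)≡17=r; k(10)→19·(10−10)≡0=a; n(13)→19·(13−10)≡5=f; n(13)→19·(13−10)≡5=f; u(20)→19·(20−10)≡8=i; g(6)→19·(6−10)≡2=c (all mod 26).

traffic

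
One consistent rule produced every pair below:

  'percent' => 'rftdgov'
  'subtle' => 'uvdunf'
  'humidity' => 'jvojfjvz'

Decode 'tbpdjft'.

rancher

Shifts by position in percent: pos 0: p→r (+2), pos 1: e→f (+1), pos 2: r→t (+2), pos 3: c→d (+1) — repeating every 2. A repeating key of period 2 is used — shifts +2, +1 over and over.
Reversing it on tbpdjft: t−2=r, b−1=a, p−2=n, d−1=c, j−2=h, f−1=e, t−2=r.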